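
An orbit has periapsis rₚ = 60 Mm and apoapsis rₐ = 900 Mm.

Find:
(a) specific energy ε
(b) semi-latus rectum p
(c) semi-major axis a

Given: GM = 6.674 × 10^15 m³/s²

Convert to SI: rₚ = 60 Mm = 6e+07 m; rₐ = 900 Mm = 9e+08 m.
(a) With a = (rₚ + rₐ)/2 = 4.8e+08 m, ε = −GM/(2a) = −6.674e+15/(2 · 4.8e+08) J/kg ≈ -6.952e+06 J/kg
(b) From a = (rₚ + rₐ)/2 = 4.8e+08 m and e = (rₐ − rₚ)/(rₐ + rₚ) = 0.875, p = a(1 − e²) = 4.8e+08 · (1 − (0.875)²) ≈ 1.125e+08 m
(c) a = (rₚ + rₐ)/2 = (6e+07 + 9e+08)/2 ≈ 4.8e+08 m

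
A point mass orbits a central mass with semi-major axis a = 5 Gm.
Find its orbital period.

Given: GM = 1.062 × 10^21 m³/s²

Convert to SI: a = 5 Gm = 5e+09 m.
Kepler's third law: T = 2π √(a³ / GM).
Substituting a = 5e+09 m and GM = 1.062e+21 m³/s²:
T = 2π √((5e+09)³ / 1.062e+21) s
T ≈ 6.817e+04 s = 18.94 hours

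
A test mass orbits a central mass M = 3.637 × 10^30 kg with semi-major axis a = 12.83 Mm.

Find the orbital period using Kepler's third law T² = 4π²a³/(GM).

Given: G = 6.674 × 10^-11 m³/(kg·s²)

Convert to SI: a = 12.83 Mm = 1.283e+07 m.
GM = G · M = 6.674e-11 · 3.637e+30 = 2.42733e+20 m³/s².
Kepler's third law: T = 2π √(a³ / GM).
Substituting a = 1.283e+07 m and GM = 2.42733e+20 m³/s²:
T = 2π √((1.283e+07)³ / 2.42733e+20) s
T ≈ 18.53 s = 18.53 seconds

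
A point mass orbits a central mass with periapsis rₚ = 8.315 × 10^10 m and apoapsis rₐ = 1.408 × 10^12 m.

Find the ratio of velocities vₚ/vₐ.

Conservation of angular momentum gives rₚvₚ = rₐvₐ, so vₚ/vₐ = rₐ/rₚ.
vₚ/vₐ = 1.408e+12 / 8.315e+10 ≈ 16.93.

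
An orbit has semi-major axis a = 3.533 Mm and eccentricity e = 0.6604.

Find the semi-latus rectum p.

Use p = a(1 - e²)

Convert to SI: a = 3.533 Mm = 3.533e+06 m.
p = a (1 − e²).
p = 3.533e+06 · (1 − (0.6604)²) = 3.533e+06 · 0.563872 ≈ 1.992e+06 m = 1.992 Mm.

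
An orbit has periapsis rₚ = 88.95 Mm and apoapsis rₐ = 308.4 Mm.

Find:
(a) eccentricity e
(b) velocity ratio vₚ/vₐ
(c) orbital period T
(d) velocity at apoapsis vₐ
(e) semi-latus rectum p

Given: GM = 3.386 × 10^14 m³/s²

Convert to SI: rₚ = 88.95 Mm = 8.895e+07 m; rₐ = 308.4 Mm = 3.084e+08 m.
(a) e = (rₐ − rₚ)/(rₐ + rₚ) = (3.084e+08 − 8.895e+07)/(3.084e+08 + 8.895e+07) ≈ 0.5523
(b) Conservation of angular momentum (rₚvₚ = rₐvₐ) gives vₚ/vₐ = rₐ/rₚ = 3.084e+08/8.895e+07 ≈ 3.467
(c) With a = (rₚ + rₐ)/2 = 1.98675e+08 m, T = 2π √(a³/GM) = 2π √((1.98675e+08)³/3.386e+14) s ≈ 9.562e+05 s
(d) With a = (rₚ + rₐ)/2 = 1.98675e+08 m, vₐ = √(GM (2/rₐ − 1/a)) = √(3.386e+14 · (2/3.084e+08 − 1/1.98675e+08)) m/s ≈ 701.1 m/s
(e) From a = (rₚ + rₐ)/2 = 1.98675e+08 m and e = (rₐ − rₚ)/(rₐ + rₚ) = 0.552284, p = a(1 − e²) = 1.98675e+08 · (1 − (0.552284)²) ≈ 1.381e+08 m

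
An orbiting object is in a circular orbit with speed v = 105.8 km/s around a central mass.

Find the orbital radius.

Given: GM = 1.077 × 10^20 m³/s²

Convert to SI: v = 105.8 km/s = 105800 m/s.
For a circular orbit, v² = GM / r, so r = GM / v².
r = 1.077e+20 / (105800)² m ≈ 9.622e+09 m = 9.622 Gm.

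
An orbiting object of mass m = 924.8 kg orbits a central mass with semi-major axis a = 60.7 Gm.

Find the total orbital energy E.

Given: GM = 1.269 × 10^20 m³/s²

Convert to SI: a = 60.7 Gm = 6.07e+10 m.
E = −GMm / (2a).
E = −1.269e+20 · 924.8 / (2 · 6.07e+10) J ≈ -9.667e+11 J = -966.7 GJ.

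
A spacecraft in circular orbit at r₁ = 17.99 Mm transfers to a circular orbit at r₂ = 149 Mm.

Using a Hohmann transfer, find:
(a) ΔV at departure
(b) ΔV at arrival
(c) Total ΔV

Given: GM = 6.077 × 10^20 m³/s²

Convert to SI: r₁ = 17.99 Mm = 1.799e+07 m; r₂ = 149 Mm = 1.49e+08 m.
Transfer semi-major axis: a_t = (r₁ + r₂)/2 = (1.799e+07 + 1.49e+08)/2 = 8.3495e+07 m.
Circular speeds: v₁ = √(GM/r₁) = 5.81205e+06 m/s, v₂ = √(GM/r₂) = 2.01954e+06 m/s.
Transfer speeds (vis-viva v² = GM(2/r − 1/a_t)): v₁ᵗ = 7.76411e+06 m/s, v₂ᵗ = 937426 m/s.
(a) ΔV₁ = |v₁ᵗ − v₁| ≈ 1.952e+06 m/s = 1952 km/s.
(b) ΔV₂ = |v₂ − v₂ᵗ| ≈ 1.082e+06 m/s = 1082 km/s.
(c) ΔV_total = ΔV₁ + ΔV₂ ≈ 3.034e+06 m/s = 3034 km/s.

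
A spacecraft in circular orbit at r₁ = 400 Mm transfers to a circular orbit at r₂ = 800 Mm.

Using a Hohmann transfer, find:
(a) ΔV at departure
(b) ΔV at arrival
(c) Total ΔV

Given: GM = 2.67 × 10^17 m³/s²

Convert to SI: r₁ = 400 Mm = 4e+08 m; r₂ = 800 Mm = 8e+08 m.
Transfer semi-major axis: a_t = (r₁ + r₂)/2 = (4e+08 + 8e+08)/2 = 6e+08 m.
Circular speeds: v₁ = √(GM/r₁) = 25836 m/s, v₂ = √(GM/r₂) = 18268.8 m/s.
Transfer speeds (vis-viva v² = GM(2/r − 1/a_t)): v₁ᵗ = 29832.9 m/s, v₂ᵗ = 14916.4 m/s.
(a) ΔV₁ = |v₁ᵗ − v₁| ≈ 3997 m/s = 3.997 km/s.
(b) ΔV₂ = |v₂ − v₂ᵗ| ≈ 3352 m/s = 3.352 km/s.
(c) ΔV_total = ΔV₁ + ΔV₂ ≈ 7349 m/s = 7.349 km/s.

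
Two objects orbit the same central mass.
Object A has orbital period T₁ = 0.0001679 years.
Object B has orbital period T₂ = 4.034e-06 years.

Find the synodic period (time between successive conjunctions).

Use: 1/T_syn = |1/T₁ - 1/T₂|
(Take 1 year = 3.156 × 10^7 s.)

Convert to SI: T₁ = 0.0001679 years = 5298.92 s; T₂ = 4.034e-06 years = 127.313 s.
T_syn = |T₁ · T₂ / (T₁ − T₂)|.
T_syn = |5298.92 · 127.313 / (5298.92 − 127.313)| s ≈ 130.4 s = 4.133e-06 years.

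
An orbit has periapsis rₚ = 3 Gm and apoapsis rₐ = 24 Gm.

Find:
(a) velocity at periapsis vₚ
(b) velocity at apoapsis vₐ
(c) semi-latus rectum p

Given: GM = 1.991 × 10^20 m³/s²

Convert to SI: rₚ = 3 Gm = 3e+09 m; rₐ = 24 Gm = 2.4e+10 m.
(a) With a = (rₚ + rₐ)/2 = 1.35e+10 m, vₚ = √(GM (2/rₚ − 1/a)) = √(1.991e+20 · (2/3e+09 − 1/1.35e+10)) m/s ≈ 3.435e+05 m/s
(b) With a = (rₚ + rₐ)/2 = 1.35e+10 m, vₐ = √(GM (2/rₐ − 1/a)) = √(1.991e+20 · (2/2.4e+10 − 1/1.35e+10)) m/s ≈ 4.294e+04 m/s
(c) From a = (rₚ + rₐ)/2 = 1.35e+10 m and e = (rₐ − rₚ)/(rₐ + rₚ) = 0.777778, p = a(1 − e²) = 1.35e+10 · (1 − (0.777778)²) ≈ 5.333e+09 m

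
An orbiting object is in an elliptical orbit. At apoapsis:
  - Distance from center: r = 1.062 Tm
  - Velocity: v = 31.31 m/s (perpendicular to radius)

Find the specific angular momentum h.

Convert to SI: r = 1.062 Tm = 1.062e+12 m.
With v perpendicular to r, h = r · v.
h = 1.062e+12 · 31.31 m²/s ≈ 3.325e+13 m²/s.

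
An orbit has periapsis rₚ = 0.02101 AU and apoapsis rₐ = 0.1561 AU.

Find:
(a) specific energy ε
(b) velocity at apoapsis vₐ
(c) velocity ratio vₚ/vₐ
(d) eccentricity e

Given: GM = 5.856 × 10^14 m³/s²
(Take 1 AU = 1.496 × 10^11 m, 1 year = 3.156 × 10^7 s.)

Convert to SI: rₚ = 0.02101 AU = 3.1431e+09 m; rₐ = 0.1561 AU = 2.33526e+10 m.
(a) With a = (rₚ + rₐ)/2 = 1.32478e+10 m, ε = −GM/(2a) = −5.856e+14/(2 · 1.32478e+10) J/kg ≈ -2.21e+04 J/kg
(b) With a = (rₚ + rₐ)/2 = 1.32478e+10 m, vₐ = √(GM (2/rₐ − 1/a)) = √(5.856e+14 · (2/2.33526e+10 − 1/1.32478e+10)) m/s ≈ 77.13 m/s
(c) Conservation of angular momentum (rₚvₚ = rₐvₐ) gives vₚ/vₐ = rₐ/rₚ = 2.33526e+10/3.1431e+09 ≈ 7.43
(d) e = (rₐ − rₚ)/(rₐ + rₚ) = (2.33526e+10 − 3.1431e+09)/(2.33526e+10 + 3.1431e+09) ≈ 0.7627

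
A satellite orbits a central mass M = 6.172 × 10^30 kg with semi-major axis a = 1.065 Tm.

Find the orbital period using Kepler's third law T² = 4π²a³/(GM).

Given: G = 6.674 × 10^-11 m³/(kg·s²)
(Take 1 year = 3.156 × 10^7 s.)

Convert to SI: a = 1.065 Tm = 1.065e+12 m.
GM = G · M = 6.674e-11 · 6.172e+30 = 4.11919e+20 m³/s².
Kepler's third law: T = 2π √(a³ / GM).
Substituting a = 1.065e+12 m and GM = 4.11919e+20 m³/s²:
T = 2π √((1.065e+12)³ / 4.11919e+20) s
T ≈ 3.403e+08 s = 10.78 years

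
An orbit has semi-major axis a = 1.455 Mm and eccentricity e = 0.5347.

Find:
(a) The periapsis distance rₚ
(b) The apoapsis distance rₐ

Convert to SI: a = 1.455 Mm = 1.455e+06 m.
(a) rₚ = a(1 − e) = 1.455e+06 · (1 − 0.5347) = 1.455e+06 · 0.4653 ≈ 6.77e+05 m = 677 km.
(b) rₐ = a(1 + e) = 1.455e+06 · (1 + 0.5347) = 1.455e+06 · 1.5347 ≈ 2.233e+06 m = 2.233 Mm.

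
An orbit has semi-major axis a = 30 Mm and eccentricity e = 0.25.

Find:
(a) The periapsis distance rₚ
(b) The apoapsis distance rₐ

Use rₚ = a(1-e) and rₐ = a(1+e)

Convert to SI: a = 30 Mm = 3e+07 m.
(a) rₚ = a(1 − e) = 3e+07 · (1 − 0.25) = 3e+07 · 0.75 ≈ 2.25e+07 m = 22.5 Mm.
(b) rₐ = a(1 + e) = 3e+07 · (1 + 0.25) = 3e+07 · 1.25 ≈ 3.75e+07 m = 37.5 Mm.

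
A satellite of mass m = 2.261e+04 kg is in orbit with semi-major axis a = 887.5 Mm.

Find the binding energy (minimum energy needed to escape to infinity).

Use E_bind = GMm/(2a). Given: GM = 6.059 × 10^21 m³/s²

Convert to SI: a = 887.5 Mm = 8.875e+08 m.
Total orbital energy is E = −GMm/(2a); binding energy is E_bind = −E = GMm/(2a).
E_bind = 6.059e+21 · 2.261e+04 / (2 · 8.875e+08) J ≈ 7.718e+16 J = 77.18 PJ.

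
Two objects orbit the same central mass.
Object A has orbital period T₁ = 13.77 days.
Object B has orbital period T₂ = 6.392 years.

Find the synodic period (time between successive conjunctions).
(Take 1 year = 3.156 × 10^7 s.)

Convert to SI: T₁ = 13.77 days = 1.18973e+06 s; T₂ = 6.392 years = 2.01732e+08 s.
T_syn = |T₁ · T₂ / (T₁ − T₂)|.
T_syn = |1.18973e+06 · 2.01732e+08 / (1.18973e+06 − 2.01732e+08)| s ≈ 1.197e+06 s = 13.85 days.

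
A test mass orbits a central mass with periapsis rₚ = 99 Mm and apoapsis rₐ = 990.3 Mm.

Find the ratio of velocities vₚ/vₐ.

Convert to SI: rₚ = 99 Mm = 9.9e+07 m; rₐ = 990.3 Mm = 9.903e+08 m.
Conservation of angular momentum gives rₚvₚ = rₐvₐ, so vₚ/vₐ = rₐ/rₚ.
vₚ/vₐ = 9.903e+08 / 9.9e+07 ≈ 10.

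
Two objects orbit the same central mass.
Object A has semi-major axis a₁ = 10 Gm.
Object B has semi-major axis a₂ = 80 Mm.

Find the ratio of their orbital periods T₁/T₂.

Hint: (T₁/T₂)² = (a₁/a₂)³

Convert to SI: a₁ = 10 Gm = 1e+10 m; a₂ = 80 Mm = 8e+07 m.
From Kepler's third law, (T₁/T₂)² = (a₁/a₂)³, so T₁/T₂ = (a₁/a₂)^(3/2).
a₁/a₂ = 1e+10 / 8e+07 = 125.
T₁/T₂ = (125)^(3/2) ≈ 1398.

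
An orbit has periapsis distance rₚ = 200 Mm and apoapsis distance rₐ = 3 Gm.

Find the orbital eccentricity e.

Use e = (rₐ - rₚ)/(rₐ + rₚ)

Convert to SI: rₚ = 200 Mm = 2e+08 m; rₐ = 3 Gm = 3e+09 m.
e = (rₐ − rₚ) / (rₐ + rₚ).
e = (3e+09 − 2e+08) / (3e+09 + 2e+08) = 2.8e+09 / 3.2e+09 ≈ 0.875.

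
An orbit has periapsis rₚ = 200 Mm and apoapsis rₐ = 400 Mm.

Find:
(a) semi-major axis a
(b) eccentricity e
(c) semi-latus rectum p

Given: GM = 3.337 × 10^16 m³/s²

Convert to SI: rₚ = 200 Mm = 2e+08 m; rₐ = 400 Mm = 4e+08 m.
(a) a = (rₚ + rₐ)/2 = (2e+08 + 4e+08)/2 ≈ 3e+08 m
(b) e = (rₐ − rₚ)/(rₐ + rₚ) = (4e+08 − 2e+08)/(4e+08 + 2e+08) ≈ 0.3333
(c) From a = (rₚ + rₐ)/2 = 3e+08 m and e = (rₐ − rₚ)/(rₐ + rₚ) = 0.333333, p = a(1 − e²) = 3e+08 · (1 − (0.333333)²) ≈ 2.667e+08 m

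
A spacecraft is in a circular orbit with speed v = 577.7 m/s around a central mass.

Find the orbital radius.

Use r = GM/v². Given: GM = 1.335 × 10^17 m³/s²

For a circular orbit, v² = GM / r, so r = GM / v².
r = 1.335e+17 / (577.7)² m ≈ 4e+11 m = 400 Gm.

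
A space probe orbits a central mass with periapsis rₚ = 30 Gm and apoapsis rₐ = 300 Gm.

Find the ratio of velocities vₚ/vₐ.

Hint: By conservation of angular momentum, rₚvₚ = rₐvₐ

Convert to SI: rₚ = 30 Gm = 3e+10 m; rₐ = 300 Gm = 3e+11 m.
Conservation of angular momentum gives rₚvₚ = rₐvₐ, so vₚ/vₐ = rₐ/rₚ.
vₚ/vₐ = 3e+11 / 3e+10 ≈ 10.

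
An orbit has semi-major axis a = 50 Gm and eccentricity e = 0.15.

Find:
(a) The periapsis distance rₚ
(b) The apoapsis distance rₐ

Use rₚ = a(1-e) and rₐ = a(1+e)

Convert to SI: a = 50 Gm = 5e+10 m.
(a) rₚ = a(1 − e) = 5e+10 · (1 − 0.15) = 5e+10 · 0.85 ≈ 4.25e+10 m = 42.5 Gm.
(b) rₐ = a(1 + e) = 5e+10 · (1 + 0.15) = 5e+10 · 1.15 ≈ 5.75e+10 m = 57.5 Gm.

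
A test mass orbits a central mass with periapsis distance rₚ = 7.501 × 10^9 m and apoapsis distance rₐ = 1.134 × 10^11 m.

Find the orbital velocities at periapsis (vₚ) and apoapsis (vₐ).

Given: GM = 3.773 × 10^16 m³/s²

Use the vis-viva equation v² = GM(2/r − 1/a) with a = (rₚ + rₐ)/2 = (7.501e+09 + 1.134e+11)/2 = 6.04505e+10 m.
vₚ = √(GM · (2/rₚ − 1/a)) = √(3.773e+16 · (2/7.501e+09 − 1/6.04505e+10)) m/s ≈ 3072 m/s = 3.072 km/s.
vₐ = √(GM · (2/rₐ − 1/a)) = √(3.773e+16 · (2/1.134e+11 − 1/6.04505e+10)) m/s ≈ 203.2 m/s = 203.2 m/s.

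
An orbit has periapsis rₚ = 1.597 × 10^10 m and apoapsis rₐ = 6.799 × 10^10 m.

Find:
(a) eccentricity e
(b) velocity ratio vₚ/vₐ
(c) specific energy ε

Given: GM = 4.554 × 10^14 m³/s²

(a) e = (rₐ − rₚ)/(rₐ + rₚ) = (6.799e+10 − 1.597e+10)/(6.799e+10 + 1.597e+10) ≈ 0.6196
(b) Conservation of angular momentum (rₚvₚ = rₐvₐ) gives vₚ/vₐ = rₐ/rₚ = 6.799e+10/1.597e+10 ≈ 4.257
(c) With a = (rₚ + rₐ)/2 = 4.198e+10 m, ε = −GM/(2a) = −4.554e+14/(2 · 4.198e+10) J/kg ≈ -5424 J/kg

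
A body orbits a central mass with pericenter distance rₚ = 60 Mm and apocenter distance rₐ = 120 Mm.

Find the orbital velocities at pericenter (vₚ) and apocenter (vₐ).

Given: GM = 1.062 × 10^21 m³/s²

Convert to SI: rₚ = 60 Mm = 6e+07 m; rₐ = 120 Mm = 1.2e+08 m.
Use the vis-viva equation v² = GM(2/r − 1/a) with a = (rₚ + rₐ)/2 = (6e+07 + 1.2e+08)/2 = 9e+07 m.
vₚ = √(GM · (2/rₚ − 1/a)) = √(1.062e+21 · (2/6e+07 − 1/9e+07)) m/s ≈ 4.858e+06 m/s = 4858 km/s.
vₐ = √(GM · (2/rₐ − 1/a)) = √(1.062e+21 · (2/1.2e+08 − 1/9e+07)) m/s ≈ 2.429e+06 m/s = 2429 km/s.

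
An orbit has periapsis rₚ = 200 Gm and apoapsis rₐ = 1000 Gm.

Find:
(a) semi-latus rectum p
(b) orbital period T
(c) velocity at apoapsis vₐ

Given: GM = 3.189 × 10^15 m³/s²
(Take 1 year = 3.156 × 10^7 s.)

Convert to SI: rₚ = 200 Gm = 2e+11 m; rₐ = 1000 Gm = 1e+12 m.
(a) From a = (rₚ + rₐ)/2 = 6e+11 m and e = (rₐ − rₚ)/(rₐ + rₚ) = 0.666667, p = a(1 − e²) = 6e+11 · (1 − (0.666667)²) ≈ 3.333e+11 m
(b) With a = (rₚ + rₐ)/2 = 6e+11 m, T = 2π √(a³/GM) = 2π √((6e+11)³/3.189e+15) s ≈ 5.171e+10 s
(c) With a = (rₚ + rₐ)/2 = 6e+11 m, vₐ = √(GM (2/rₐ − 1/a)) = √(3.189e+15 · (2/1e+12 − 1/6e+11)) m/s ≈ 32.6 m/s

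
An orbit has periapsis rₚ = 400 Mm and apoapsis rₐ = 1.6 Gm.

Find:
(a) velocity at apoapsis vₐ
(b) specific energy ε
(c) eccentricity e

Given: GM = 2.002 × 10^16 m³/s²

Convert to SI: rₚ = 400 Mm = 4e+08 m; rₐ = 1.6 Gm = 1.6e+09 m.
(a) With a = (rₚ + rₐ)/2 = 1e+09 m, vₐ = √(GM (2/rₐ − 1/a)) = √(2.002e+16 · (2/1.6e+09 − 1/1e+09)) m/s ≈ 2237 m/s
(b) With a = (rₚ + rₐ)/2 = 1e+09 m, ε = −GM/(2a) = −2.002e+16/(2 · 1e+09) J/kg ≈ -1.001e+07 J/kg
(c) e = (rₐ − rₚ)/(rₐ + rₚ) = (1.6e+09 − 4e+08)/(1.6e+09 + 4e+08) ≈ 0.6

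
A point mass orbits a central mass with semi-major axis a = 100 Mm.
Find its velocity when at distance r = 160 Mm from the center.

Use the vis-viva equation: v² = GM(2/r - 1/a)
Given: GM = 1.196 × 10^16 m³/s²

Convert to SI: a = 100 Mm = 1e+08 m; r = 160 Mm = 1.6e+08 m.
Vis-viva: v = √(GM · (2/r − 1/a)).
2/r − 1/a = 2/1.6e+08 − 1/1e+08 = 2.5e-09 m⁻¹.
v = √(1.196e+16 · 2.5e-09) m/s ≈ 5468 m/s = 5.468 km/s.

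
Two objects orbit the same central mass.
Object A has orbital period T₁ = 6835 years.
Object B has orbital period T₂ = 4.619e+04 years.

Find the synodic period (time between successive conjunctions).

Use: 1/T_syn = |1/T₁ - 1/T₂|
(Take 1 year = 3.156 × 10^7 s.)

Convert to SI: T₁ = 6835 years = 2.15713e+11 s; T₂ = 4.619e+04 years = 1.45776e+12 s.
T_syn = |T₁ · T₂ / (T₁ − T₂)|.
T_syn = |2.15713e+11 · 1.45776e+12 / (2.15713e+11 − 1.45776e+12)| s ≈ 2.532e+11 s = 8022 years.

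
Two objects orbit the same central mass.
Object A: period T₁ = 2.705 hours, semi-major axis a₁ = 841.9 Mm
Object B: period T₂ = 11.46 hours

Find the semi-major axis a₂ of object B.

Convert to SI: T₁ = 2.705 hours = 9738 s; a₁ = 841.9 Mm = 8.419e+08 m; T₂ = 11.46 hours = 41256 s.
Kepler's third law: (T₁/T₂)² = (a₁/a₂)³ ⇒ a₂ = a₁ · (T₂/T₁)^(2/3).
T₂/T₁ = 41256 / 9738 = 4.2366.
a₂ = 8.419e+08 · (4.2366)^(2/3) m ≈ 2.204e+09 m = 2.204 Gm.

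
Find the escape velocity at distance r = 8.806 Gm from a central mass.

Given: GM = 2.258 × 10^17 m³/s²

Convert to SI: r = 8.806 Gm = 8.806e+09 m.
Escape velocity comes from setting total energy to zero: ½v² − GM/r = 0 ⇒ v_esc = √(2GM / r).
v_esc = √(2 · 2.258e+17 / 8.806e+09) m/s ≈ 7161 m/s = 7.161 km/s.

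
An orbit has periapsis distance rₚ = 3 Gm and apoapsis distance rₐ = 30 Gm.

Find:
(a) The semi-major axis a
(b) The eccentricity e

Convert to SI: rₚ = 3 Gm = 3e+09 m; rₐ = 30 Gm = 3e+10 m.
(a) a = (rₚ + rₐ) / 2 = (3e+09 + 3e+10) / 2 ≈ 1.65e+10 m = 16.5 Gm.
(b) e = (rₐ − rₚ) / (rₐ + rₚ) = (3e+10 − 3e+09) / (3e+10 + 3e+09) ≈ 0.8182.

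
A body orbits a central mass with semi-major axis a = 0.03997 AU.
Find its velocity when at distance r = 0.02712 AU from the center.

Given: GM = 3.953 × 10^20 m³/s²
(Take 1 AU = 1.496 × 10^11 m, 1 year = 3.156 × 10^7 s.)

Convert to SI: a = 0.03997 AU = 5.97951e+09 m; r = 0.02712 AU = 4.05715e+09 m.
Vis-viva: v = √(GM · (2/r − 1/a)).
2/r − 1/a = 2/4.05715e+09 − 1/5.97951e+09 = 3.25719e-10 m⁻¹.
v = √(3.953e+20 · 3.25719e-10) m/s ≈ 3.588e+05 m/s = 75.7 AU/year.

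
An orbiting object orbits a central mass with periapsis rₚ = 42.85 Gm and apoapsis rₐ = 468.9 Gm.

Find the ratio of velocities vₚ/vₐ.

Convert to SI: rₚ = 42.85 Gm = 4.285e+10 m; rₐ = 468.9 Gm = 4.689e+11 m.
Conservation of angular momentum gives rₚvₚ = rₐvₐ, so vₚ/vₐ = rₐ/rₚ.
vₚ/vₐ = 4.689e+11 / 4.285e+10 ≈ 10.94.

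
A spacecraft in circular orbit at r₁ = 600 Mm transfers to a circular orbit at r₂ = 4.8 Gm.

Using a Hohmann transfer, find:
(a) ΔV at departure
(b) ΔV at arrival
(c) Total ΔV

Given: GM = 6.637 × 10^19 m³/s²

Convert to SI: r₁ = 600 Mm = 6e+08 m; r₂ = 4.8 Gm = 4.8e+09 m.
Transfer semi-major axis: a_t = (r₁ + r₂)/2 = (6e+08 + 4.8e+09)/2 = 2.7e+09 m.
Circular speeds: v₁ = √(GM/r₁) = 332591 m/s, v₂ = √(GM/r₂) = 117589 m/s.
Transfer speeds (vis-viva v² = GM(2/r − 1/a_t)): v₁ᵗ = 443454 m/s, v₂ᵗ = 55431.8 m/s.
(a) ΔV₁ = |v₁ᵗ − v₁| ≈ 1.109e+05 m/s = 110.9 km/s.
(b) ΔV₂ = |v₂ − v₂ᵗ| ≈ 6.216e+04 m/s = 62.16 km/s.
(c) ΔV_total = ΔV₁ + ΔV₂ ≈ 1.73e+05 m/s = 173 km/s.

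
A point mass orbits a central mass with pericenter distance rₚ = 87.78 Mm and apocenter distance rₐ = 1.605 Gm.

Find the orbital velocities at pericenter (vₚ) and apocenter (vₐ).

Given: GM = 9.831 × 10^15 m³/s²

Convert to SI: rₚ = 87.78 Mm = 8.778e+07 m; rₐ = 1.605 Gm = 1.605e+09 m.
Use the vis-viva equation v² = GM(2/r − 1/a) with a = (rₚ + rₐ)/2 = (8.778e+07 + 1.605e+09)/2 = 8.4639e+08 m.
vₚ = √(GM · (2/rₚ − 1/a)) = √(9.831e+15 · (2/8.778e+07 − 1/8.4639e+08)) m/s ≈ 1.457e+04 m/s = 14.57 km/s.
vₐ = √(GM · (2/rₐ − 1/a)) = √(9.831e+15 · (2/1.605e+09 − 1/8.4639e+08)) m/s ≈ 797 m/s = 797 m/s.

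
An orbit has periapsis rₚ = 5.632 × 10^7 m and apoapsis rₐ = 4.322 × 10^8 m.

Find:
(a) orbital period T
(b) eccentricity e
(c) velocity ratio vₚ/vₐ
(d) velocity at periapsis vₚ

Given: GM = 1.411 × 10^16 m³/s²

(a) With a = (rₚ + rₐ)/2 = 2.4426e+08 m, T = 2π √(a³/GM) = 2π √((2.4426e+08)³/1.411e+16) s ≈ 2.019e+05 s
(b) e = (rₐ − rₚ)/(rₐ + rₚ) = (4.322e+08 − 5.632e+07)/(4.322e+08 + 5.632e+07) ≈ 0.7694
(c) Conservation of angular momentum (rₚvₚ = rₐvₐ) gives vₚ/vₐ = rₐ/rₚ = 4.322e+08/5.632e+07 ≈ 7.674
(d) With a = (rₚ + rₐ)/2 = 2.4426e+08 m, vₚ = √(GM (2/rₚ − 1/a)) = √(1.411e+16 · (2/5.632e+07 − 1/2.4426e+08)) m/s ≈ 2.105e+04 m/s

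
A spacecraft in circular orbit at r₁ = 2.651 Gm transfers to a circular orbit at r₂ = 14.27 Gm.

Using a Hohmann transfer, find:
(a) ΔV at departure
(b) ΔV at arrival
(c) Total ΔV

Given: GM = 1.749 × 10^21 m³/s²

Convert to SI: r₁ = 2.651 Gm = 2.651e+09 m; r₂ = 14.27 Gm = 1.427e+10 m.
Transfer semi-major axis: a_t = (r₁ + r₂)/2 = (2.651e+09 + 1.427e+10)/2 = 8.4605e+09 m.
Circular speeds: v₁ = √(GM/r₁) = 812251 m/s, v₂ = √(GM/r₂) = 350093 m/s.
Transfer speeds (vis-viva v² = GM(2/r − 1/a_t)): v₁ᵗ = 1.05488e+06 m/s, v₂ᵗ = 195970 m/s.
(a) ΔV₁ = |v₁ᵗ − v₁| ≈ 2.426e+05 m/s = 242.6 km/s.
(b) ΔV₂ = |v₂ − v₂ᵗ| ≈ 1.541e+05 m/s = 154.1 km/s.
(c) ΔV_total = ΔV₁ + ΔV₂ ≈ 3.968e+05 m/s = 396.8 km/s.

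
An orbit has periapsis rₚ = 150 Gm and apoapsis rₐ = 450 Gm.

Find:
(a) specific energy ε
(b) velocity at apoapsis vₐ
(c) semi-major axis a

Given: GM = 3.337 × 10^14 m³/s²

Convert to SI: rₚ = 150 Gm = 1.5e+11 m; rₐ = 450 Gm = 4.5e+11 m.
(a) With a = (rₚ + rₐ)/2 = 3e+11 m, ε = −GM/(2a) = −3.337e+14/(2 · 3e+11) J/kg ≈ -556.2 J/kg
(b) With a = (rₚ + rₐ)/2 = 3e+11 m, vₐ = √(GM (2/rₐ − 1/a)) = √(3.337e+14 · (2/4.5e+11 − 1/3e+11)) m/s ≈ 19.26 m/s
(c) a = (rₚ + rₐ)/2 = (1.5e+11 + 4.5e+11)/2 ≈ 3e+11 m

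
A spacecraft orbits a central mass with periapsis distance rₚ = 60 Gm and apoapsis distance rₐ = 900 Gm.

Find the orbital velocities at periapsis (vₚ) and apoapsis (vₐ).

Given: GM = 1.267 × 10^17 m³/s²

Convert to SI: rₚ = 60 Gm = 6e+10 m; rₐ = 900 Gm = 9e+11 m.
Use the vis-viva equation v² = GM(2/r − 1/a) with a = (rₚ + rₐ)/2 = (6e+10 + 9e+11)/2 = 4.8e+11 m.
vₚ = √(GM · (2/rₚ − 1/a)) = √(1.267e+17 · (2/6e+10 − 1/4.8e+11)) m/s ≈ 1990 m/s = 1.99 km/s.
vₐ = √(GM · (2/rₐ − 1/a)) = √(1.267e+17 · (2/9e+11 − 1/4.8e+11)) m/s ≈ 132.7 m/s = 132.7 m/s.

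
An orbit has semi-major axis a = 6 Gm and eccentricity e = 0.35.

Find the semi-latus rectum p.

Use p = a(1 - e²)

Convert to SI: a = 6 Gm = 6e+09 m.
p = a (1 − e²).
p = 6e+09 · (1 − (0.35)²) = 6e+09 · 0.8775 ≈ 5.265e+09 m = 5.265 Gm.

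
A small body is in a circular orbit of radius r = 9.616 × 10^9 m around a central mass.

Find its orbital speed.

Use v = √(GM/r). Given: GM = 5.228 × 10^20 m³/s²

For a circular orbit, gravity supplies the centripetal force, so v = √(GM / r).
v = √(5.228e+20 / 9.616e+09) m/s ≈ 2.332e+05 m/s = 233.2 km/s.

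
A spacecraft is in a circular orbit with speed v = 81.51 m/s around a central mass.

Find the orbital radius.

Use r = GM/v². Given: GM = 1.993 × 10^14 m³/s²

For a circular orbit, v² = GM / r, so r = GM / v².
r = 1.993e+14 / (81.51)² m ≈ 3e+10 m = 30 Gm.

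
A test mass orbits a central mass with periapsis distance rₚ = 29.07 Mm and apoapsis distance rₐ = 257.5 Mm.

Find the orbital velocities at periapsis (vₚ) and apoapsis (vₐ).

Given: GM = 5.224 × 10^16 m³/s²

Convert to SI: rₚ = 29.07 Mm = 2.907e+07 m; rₐ = 257.5 Mm = 2.575e+08 m.
Use the vis-viva equation v² = GM(2/r − 1/a) with a = (rₚ + rₐ)/2 = (2.907e+07 + 2.575e+08)/2 = 1.43285e+08 m.
vₚ = √(GM · (2/rₚ − 1/a)) = √(5.224e+16 · (2/2.907e+07 − 1/1.43285e+08)) m/s ≈ 5.683e+04 m/s = 56.83 km/s.
vₐ = √(GM · (2/rₐ − 1/a)) = √(5.224e+16 · (2/2.575e+08 − 1/1.43285e+08)) m/s ≈ 6416 m/s = 6.416 km/s.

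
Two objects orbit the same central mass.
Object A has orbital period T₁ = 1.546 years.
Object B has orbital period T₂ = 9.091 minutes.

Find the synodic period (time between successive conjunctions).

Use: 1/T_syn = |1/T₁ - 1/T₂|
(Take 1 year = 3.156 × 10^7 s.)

Convert to SI: T₁ = 1.546 years = 4.87918e+07 s; T₂ = 9.091 minutes = 545.46 s.
T_syn = |T₁ · T₂ / (T₁ − T₂)|.
T_syn = |4.87918e+07 · 545.46 / (4.87918e+07 − 545.46)| s ≈ 545.5 s = 9.091 minutes.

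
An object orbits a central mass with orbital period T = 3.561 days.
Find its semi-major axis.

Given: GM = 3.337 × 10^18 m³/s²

Convert to SI: T = 3.561 days = 307670 s.
Invert Kepler's third law: a = (GM · T² / (4π²))^(1/3).
Substituting T = 307670 s and GM = 3.337e+18 m³/s²:
a = (3.337e+18 · (307670)² / (4π²))^(1/3) m
a ≈ 2e+09 m = 2 Gm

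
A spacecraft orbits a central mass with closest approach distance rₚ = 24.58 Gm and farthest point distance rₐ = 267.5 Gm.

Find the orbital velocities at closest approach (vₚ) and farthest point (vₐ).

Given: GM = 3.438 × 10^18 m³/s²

Convert to SI: rₚ = 24.58 Gm = 2.458e+10 m; rₐ = 267.5 Gm = 2.675e+11 m.
Use the vis-viva equation v² = GM(2/r − 1/a) with a = (rₚ + rₐ)/2 = (2.458e+10 + 2.675e+11)/2 = 1.4604e+11 m.
vₚ = √(GM · (2/rₚ − 1/a)) = √(3.438e+18 · (2/2.458e+10 − 1/1.4604e+11)) m/s ≈ 1.601e+04 m/s = 16.01 km/s.
vₐ = √(GM · (2/rₐ − 1/a)) = √(3.438e+18 · (2/2.675e+11 − 1/1.4604e+11)) m/s ≈ 1471 m/s = 1.471 km/s.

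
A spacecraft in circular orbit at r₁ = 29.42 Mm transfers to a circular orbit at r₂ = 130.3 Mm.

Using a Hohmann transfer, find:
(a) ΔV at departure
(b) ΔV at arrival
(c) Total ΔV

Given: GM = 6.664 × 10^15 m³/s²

Convert to SI: r₁ = 29.42 Mm = 2.942e+07 m; r₂ = 130.3 Mm = 1.303e+08 m.
Transfer semi-major axis: a_t = (r₁ + r₂)/2 = (2.942e+07 + 1.303e+08)/2 = 7.986e+07 m.
Circular speeds: v₁ = √(GM/r₁) = 15050.3 m/s, v₂ = √(GM/r₂) = 7151.47 m/s.
Transfer speeds (vis-viva v² = GM(2/r − 1/a_t)): v₁ᵗ = 19224.4 m/s, v₂ᵗ = 4340.62 m/s.
(a) ΔV₁ = |v₁ᵗ − v₁| ≈ 4174 m/s = 4.174 km/s.
(b) ΔV₂ = |v₂ − v₂ᵗ| ≈ 2811 m/s = 2.811 km/s.
(c) ΔV_total = ΔV₁ + ΔV₂ ≈ 6985 m/s = 6.985 km/s.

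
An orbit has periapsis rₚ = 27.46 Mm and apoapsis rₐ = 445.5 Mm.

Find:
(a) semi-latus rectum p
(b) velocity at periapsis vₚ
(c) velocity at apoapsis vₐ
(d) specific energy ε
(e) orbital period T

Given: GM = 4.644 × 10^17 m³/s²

Convert to SI: rₚ = 27.46 Mm = 2.746e+07 m; rₐ = 445.5 Mm = 4.455e+08 m.
(a) From a = (rₚ + rₐ)/2 = 2.3648e+08 m and e = (rₐ − rₚ)/(rₐ + rₚ) = 0.88388, p = a(1 − e²) = 2.3648e+08 · (1 − (0.88388)²) ≈ 5.173e+07 m
(b) With a = (rₚ + rₐ)/2 = 2.3648e+08 m, vₚ = √(GM (2/rₚ − 1/a)) = √(4.644e+17 · (2/2.746e+07 − 1/2.3648e+08)) m/s ≈ 1.785e+05 m/s
(c) With a = (rₚ + rₐ)/2 = 2.3648e+08 m, vₐ = √(GM (2/rₐ − 1/a)) = √(4.644e+17 · (2/4.455e+08 − 1/2.3648e+08)) m/s ≈ 1.1e+04 m/s
(d) With a = (rₚ + rₐ)/2 = 2.3648e+08 m, ε = −GM/(2a) = −4.644e+17/(2 · 2.3648e+08) J/kg ≈ -9.819e+08 J/kg
(e) With a = (rₚ + rₐ)/2 = 2.3648e+08 m, T = 2π √(a³/GM) = 2π √((2.3648e+08)³/4.644e+17) s ≈ 3.353e+04 s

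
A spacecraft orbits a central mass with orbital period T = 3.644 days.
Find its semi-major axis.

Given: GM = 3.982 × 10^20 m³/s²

Convert to SI: T = 3.644 days = 314842 s.
Invert Kepler's third law: a = (GM · T² / (4π²))^(1/3).
Substituting T = 314842 s and GM = 3.982e+20 m³/s²:
a = (3.982e+20 · (314842)² / (4π²))^(1/3) m
a ≈ 9.999e+09 m = 9.999 Gm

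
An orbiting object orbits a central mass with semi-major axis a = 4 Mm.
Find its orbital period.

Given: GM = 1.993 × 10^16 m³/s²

Convert to SI: a = 4 Mm = 4e+06 m.
Kepler's third law: T = 2π √(a³ / GM).
Substituting a = 4e+06 m and GM = 1.993e+16 m³/s²:
T = 2π √((4e+06)³ / 1.993e+16) s
T ≈ 356.1 s = 5.934 minutes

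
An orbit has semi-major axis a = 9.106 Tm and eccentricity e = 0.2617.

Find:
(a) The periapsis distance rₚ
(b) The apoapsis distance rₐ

Convert to SI: a = 9.106 Tm = 9.106e+12 m.
(a) rₚ = a(1 − e) = 9.106e+12 · (1 − 0.2617) = 9.106e+12 · 0.7383 ≈ 6.723e+12 m = 6.723 Tm.
(b) rₐ = a(1 + e) = 9.106e+12 · (1 + 0.2617) = 9.106e+12 · 1.2617 ≈ 1.149e+13 m = 11.49 Tm.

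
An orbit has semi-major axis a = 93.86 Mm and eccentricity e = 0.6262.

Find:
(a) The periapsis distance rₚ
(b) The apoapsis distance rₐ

Convert to SI: a = 93.86 Mm = 9.386e+07 m.
(a) rₚ = a(1 − e) = 9.386e+07 · (1 − 0.6262) = 9.386e+07 · 0.3738 ≈ 3.508e+07 m = 35.08 Mm.
(b) rₐ = a(1 + e) = 9.386e+07 · (1 + 0.6262) = 9.386e+07 · 1.6262 ≈ 1.526e+08 m = 152.6 Mm.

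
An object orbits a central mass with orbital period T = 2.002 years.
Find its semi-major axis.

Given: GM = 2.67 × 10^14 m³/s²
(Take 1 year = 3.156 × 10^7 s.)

Convert to SI: T = 2.002 years = 6.31831e+07 s.
Invert Kepler's third law: a = (GM · T² / (4π²))^(1/3).
Substituting T = 6.31831e+07 s and GM = 2.67e+14 m³/s²:
a = (2.67e+14 · (6.31831e+07)² / (4π²))^(1/3) m
a ≈ 3e+09 m = 3 Gm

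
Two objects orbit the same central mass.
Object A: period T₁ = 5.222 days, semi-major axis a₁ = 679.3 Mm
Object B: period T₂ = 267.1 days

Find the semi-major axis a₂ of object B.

Convert to SI: T₁ = 5.222 days = 451181 s; a₁ = 679.3 Mm = 6.793e+08 m; T₂ = 267.1 days = 2.30774e+07 s.
Kepler's third law: (T₁/T₂)² = (a₁/a₂)³ ⇒ a₂ = a₁ · (T₂/T₁)^(2/3).
T₂/T₁ = 2.30774e+07 / 451181 = 51.149.
a₂ = 6.793e+08 · (51.149)^(2/3) m ≈ 9.36e+09 m = 9.36 Gm.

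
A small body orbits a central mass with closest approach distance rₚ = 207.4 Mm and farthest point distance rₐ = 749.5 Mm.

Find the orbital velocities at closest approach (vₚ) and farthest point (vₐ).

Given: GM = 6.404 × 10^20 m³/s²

Convert to SI: rₚ = 207.4 Mm = 2.074e+08 m; rₐ = 749.5 Mm = 7.495e+08 m.
Use the vis-viva equation v² = GM(2/r − 1/a) with a = (rₚ + rₐ)/2 = (2.074e+08 + 7.495e+08)/2 = 4.7845e+08 m.
vₚ = √(GM · (2/rₚ − 1/a)) = √(6.404e+20 · (2/2.074e+08 − 1/4.7845e+08)) m/s ≈ 2.199e+06 m/s = 2199 km/s.
vₐ = √(GM · (2/rₐ − 1/a)) = √(6.404e+20 · (2/7.495e+08 − 1/4.7845e+08)) m/s ≈ 6.086e+05 m/s = 608.6 km/s.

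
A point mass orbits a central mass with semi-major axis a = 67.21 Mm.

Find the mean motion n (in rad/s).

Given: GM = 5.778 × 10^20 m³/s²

Convert to SI: a = 67.21 Mm = 6.721e+07 m.
n = √(GM / a³).
n = √(5.778e+20 / (6.721e+07)³) rad/s ≈ 0.04363 rad/s.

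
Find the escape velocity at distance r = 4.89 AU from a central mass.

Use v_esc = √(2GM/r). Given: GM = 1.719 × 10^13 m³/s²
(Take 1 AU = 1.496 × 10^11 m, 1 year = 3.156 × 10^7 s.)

Convert to SI: r = 4.89 AU = 7.31544e+11 m.
Escape velocity comes from setting total energy to zero: ½v² − GM/r = 0 ⇒ v_esc = √(2GM / r).
v_esc = √(2 · 1.719e+13 / 7.31544e+11) m/s ≈ 6.855 m/s = 0.001446 AU/year.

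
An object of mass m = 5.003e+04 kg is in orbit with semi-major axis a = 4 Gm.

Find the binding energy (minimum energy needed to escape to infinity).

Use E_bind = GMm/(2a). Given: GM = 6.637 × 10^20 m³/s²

Convert to SI: a = 4 Gm = 4e+09 m.
Total orbital energy is E = −GMm/(2a); binding energy is E_bind = −E = GMm/(2a).
E_bind = 6.637e+20 · 5.003e+04 / (2 · 4e+09) J ≈ 4.151e+15 J = 4.151 PJ.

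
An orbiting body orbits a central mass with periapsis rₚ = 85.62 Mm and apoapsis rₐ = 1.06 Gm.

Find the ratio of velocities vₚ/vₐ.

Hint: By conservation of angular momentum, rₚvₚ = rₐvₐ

Convert to SI: rₚ = 85.62 Mm = 8.562e+07 m; rₐ = 1.06 Gm = 1.06e+09 m.
Conservation of angular momentum gives rₚvₚ = rₐvₐ, so vₚ/vₐ = rₐ/rₚ.
vₚ/vₐ = 1.06e+09 / 8.562e+07 ≈ 12.38.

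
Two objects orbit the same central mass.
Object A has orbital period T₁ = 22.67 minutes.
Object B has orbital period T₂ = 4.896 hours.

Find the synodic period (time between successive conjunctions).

Convert to SI: T₁ = 22.67 minutes = 1360.2 s; T₂ = 4.896 hours = 17625.6 s.
T_syn = |T₁ · T₂ / (T₁ − T₂)|.
T_syn = |1360.2 · 17625.6 / (1360.2 − 17625.6)| s ≈ 1474 s = 24.57 minutes.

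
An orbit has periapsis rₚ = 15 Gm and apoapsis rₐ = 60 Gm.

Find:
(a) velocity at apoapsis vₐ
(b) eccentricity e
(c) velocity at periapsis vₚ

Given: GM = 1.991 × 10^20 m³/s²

Convert to SI: rₚ = 15 Gm = 1.5e+10 m; rₐ = 60 Gm = 6e+10 m.
(a) With a = (rₚ + rₐ)/2 = 3.75e+10 m, vₐ = √(GM (2/rₐ − 1/a)) = √(1.991e+20 · (2/6e+10 − 1/3.75e+10)) m/s ≈ 3.643e+04 m/s
(b) e = (rₐ − rₚ)/(rₐ + rₚ) = (6e+10 − 1.5e+10)/(6e+10 + 1.5e+10) ≈ 0.6
(c) With a = (rₚ + rₐ)/2 = 3.75e+10 m, vₚ = √(GM (2/rₚ − 1/a)) = √(1.991e+20 · (2/1.5e+10 − 1/3.75e+10)) m/s ≈ 1.457e+05 m/s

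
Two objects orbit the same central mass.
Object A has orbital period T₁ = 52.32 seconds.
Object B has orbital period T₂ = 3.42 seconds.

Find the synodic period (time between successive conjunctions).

T_syn = |T₁ · T₂ / (T₁ − T₂)|.
T_syn = |52.32 · 3.42 / (52.32 − 3.42)| s ≈ 3.659 s = 3.659 seconds.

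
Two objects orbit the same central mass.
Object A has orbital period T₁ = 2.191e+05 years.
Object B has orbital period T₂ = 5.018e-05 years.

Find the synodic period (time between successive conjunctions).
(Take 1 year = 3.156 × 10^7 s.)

Convert to SI: T₁ = 2.191e+05 years = 6.9148e+12 s; T₂ = 5.018e-05 years = 1583.68 s.
T_syn = |T₁ · T₂ / (T₁ − T₂)|.
T_syn = |6.9148e+12 · 1583.68 / (6.9148e+12 − 1583.68)| s ≈ 1584 s = 5.018e-05 years.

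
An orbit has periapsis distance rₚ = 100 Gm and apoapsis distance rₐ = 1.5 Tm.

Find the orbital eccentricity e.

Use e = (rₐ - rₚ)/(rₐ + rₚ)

Convert to SI: rₚ = 100 Gm = 1e+11 m; rₐ = 1.5 Tm = 1.5e+12 m.
e = (rₐ − rₚ) / (rₐ + rₚ).
e = (1.5e+12 − 1e+11) / (1.5e+12 + 1e+11) = 1.4e+12 / 1.6e+12 ≈ 0.875.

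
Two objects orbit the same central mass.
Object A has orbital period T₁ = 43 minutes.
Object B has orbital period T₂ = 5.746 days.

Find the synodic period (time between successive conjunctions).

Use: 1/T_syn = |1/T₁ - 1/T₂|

Convert to SI: T₁ = 43 minutes = 2580 s; T₂ = 5.746 days = 496454 s.
T_syn = |T₁ · T₂ / (T₁ − T₂)|.
T_syn = |2580 · 496454 / (2580 − 496454)| s ≈ 2593 s = 43.22 minutes.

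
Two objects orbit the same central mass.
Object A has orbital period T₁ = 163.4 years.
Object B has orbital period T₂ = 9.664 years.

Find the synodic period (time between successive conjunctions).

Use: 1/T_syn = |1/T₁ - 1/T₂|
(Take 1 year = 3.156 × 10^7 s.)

Convert to SI: T₁ = 163.4 years = 5.1569e+09 s; T₂ = 9.664 years = 3.04996e+08 s.
T_syn = |T₁ · T₂ / (T₁ − T₂)|.
T_syn = |5.1569e+09 · 3.04996e+08 / (5.1569e+09 − 3.04996e+08)| s ≈ 3.242e+08 s = 10.27 years.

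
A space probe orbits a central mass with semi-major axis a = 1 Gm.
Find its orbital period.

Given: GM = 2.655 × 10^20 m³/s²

Convert to SI: a = 1 Gm = 1e+09 m.
Kepler's third law: T = 2π √(a³ / GM).
Substituting a = 1e+09 m and GM = 2.655e+20 m³/s²:
T = 2π √((1e+09)³ / 2.655e+20) s
T ≈ 1.219e+04 s = 3.387 hours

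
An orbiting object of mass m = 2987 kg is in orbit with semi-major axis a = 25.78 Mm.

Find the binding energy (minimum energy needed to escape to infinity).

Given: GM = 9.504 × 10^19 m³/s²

Convert to SI: a = 25.78 Mm = 2.578e+07 m.
Total orbital energy is E = −GMm/(2a); binding energy is E_bind = −E = GMm/(2a).
E_bind = 9.504e+19 · 2987 / (2 · 2.578e+07) J ≈ 5.506e+15 J = 5.506 PJ.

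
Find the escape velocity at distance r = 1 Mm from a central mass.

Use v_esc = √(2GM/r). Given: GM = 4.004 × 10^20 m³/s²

Convert to SI: r = 1 Mm = 1e+06 m.
Escape velocity comes from setting total energy to zero: ½v² − GM/r = 0 ⇒ v_esc = √(2GM / r).
v_esc = √(2 · 4.004e+20 / 1e+06) m/s ≈ 2.83e+07 m/s = 2.83e+04 km/s.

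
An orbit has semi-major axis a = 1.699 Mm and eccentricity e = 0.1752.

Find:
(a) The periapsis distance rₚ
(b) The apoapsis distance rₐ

Convert to SI: a = 1.699 Mm = 1.699e+06 m.
(a) rₚ = a(1 − e) = 1.699e+06 · (1 − 0.1752) = 1.699e+06 · 0.8248 ≈ 1.401e+06 m = 1.401 Mm.
(b) rₐ = a(1 + e) = 1.699e+06 · (1 + 0.1752) = 1.699e+06 · 1.1752 ≈ 1.997e+06 m = 1.997 Mm.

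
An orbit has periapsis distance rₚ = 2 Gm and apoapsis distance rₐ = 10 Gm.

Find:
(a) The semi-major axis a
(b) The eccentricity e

Convert to SI: rₚ = 2 Gm = 2e+09 m; rₐ = 10 Gm = 1e+10 m.
(a) a = (rₚ + rₐ) / 2 = (2e+09 + 1e+10) / 2 ≈ 6e+09 m = 6 Gm.
(b) e = (rₐ − rₚ) / (rₐ + rₚ) = (1e+10 − 2e+09) / (1e+10 + 2e+09) ≈ 0.6667.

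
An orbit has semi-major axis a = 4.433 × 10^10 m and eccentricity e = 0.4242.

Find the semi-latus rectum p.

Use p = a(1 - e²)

p = a (1 − e²).
p = 4.433e+10 · (1 − (0.4242)²) = 4.433e+10 · 0.820054 ≈ 3.635e+10 m = 3.635 × 10^10 m.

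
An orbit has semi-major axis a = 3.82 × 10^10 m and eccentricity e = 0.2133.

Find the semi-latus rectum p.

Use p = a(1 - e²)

p = a (1 − e²).
p = 3.82e+10 · (1 − (0.2133)²) = 3.82e+10 · 0.954503 ≈ 3.646e+10 m = 3.646 × 10^10 m.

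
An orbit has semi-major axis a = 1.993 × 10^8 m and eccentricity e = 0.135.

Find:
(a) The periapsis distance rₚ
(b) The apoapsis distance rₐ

(a) rₚ = a(1 − e) = 1.993e+08 · (1 − 0.135) = 1.993e+08 · 0.865 ≈ 1.724e+08 m = 1.724 × 10^8 m.
(b) rₐ = a(1 + e) = 1.993e+08 · (1 + 0.135) = 1.993e+08 · 1.135 ≈ 2.262e+08 m = 2.262 × 10^8 m.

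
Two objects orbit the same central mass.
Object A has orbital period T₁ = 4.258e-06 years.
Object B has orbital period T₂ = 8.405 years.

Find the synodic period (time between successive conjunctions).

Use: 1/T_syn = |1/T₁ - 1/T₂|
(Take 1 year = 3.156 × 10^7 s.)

Convert to SI: T₁ = 4.258e-06 years = 134.382 s; T₂ = 8.405 years = 2.65262e+08 s.
T_syn = |T₁ · T₂ / (T₁ − T₂)|.
T_syn = |134.382 · 2.65262e+08 / (134.382 − 2.65262e+08)| s ≈ 134.4 s = 4.258e-06 years.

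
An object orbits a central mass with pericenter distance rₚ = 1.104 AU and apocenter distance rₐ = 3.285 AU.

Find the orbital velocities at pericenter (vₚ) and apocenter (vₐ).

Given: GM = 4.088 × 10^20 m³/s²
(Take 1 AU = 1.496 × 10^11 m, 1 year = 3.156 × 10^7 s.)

Convert to SI: rₚ = 1.104 AU = 1.65158e+11 m; rₐ = 3.285 AU = 4.91436e+11 m.
Use the vis-viva equation v² = GM(2/r − 1/a) with a = (rₚ + rₐ)/2 = (1.65158e+11 + 4.91436e+11)/2 = 3.28297e+11 m.
vₚ = √(GM · (2/rₚ − 1/a)) = √(4.088e+20 · (2/1.65158e+11 − 1/3.28297e+11)) m/s ≈ 6.087e+04 m/s = 12.84 AU/year.
vₐ = √(GM · (2/rₐ − 1/a)) = √(4.088e+20 · (2/4.91436e+11 − 1/3.28297e+11)) m/s ≈ 2.046e+04 m/s = 4.316 AU/year.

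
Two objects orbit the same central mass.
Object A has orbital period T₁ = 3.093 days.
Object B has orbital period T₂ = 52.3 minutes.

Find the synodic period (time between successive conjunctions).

Convert to SI: T₁ = 3.093 days = 267235 s; T₂ = 52.3 minutes = 3138 s.
T_syn = |T₁ · T₂ / (T₁ − T₂)|.
T_syn = |267235 · 3138 / (267235 − 3138)| s ≈ 3175 s = 52.92 minutes.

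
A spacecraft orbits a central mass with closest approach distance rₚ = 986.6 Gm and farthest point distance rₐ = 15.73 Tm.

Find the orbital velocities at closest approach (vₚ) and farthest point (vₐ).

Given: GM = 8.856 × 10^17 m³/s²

Convert to SI: rₚ = 986.6 Gm = 9.866e+11 m; rₐ = 15.73 Tm = 1.573e+13 m.
Use the vis-viva equation v² = GM(2/r − 1/a) with a = (rₚ + rₐ)/2 = (9.866e+11 + 1.573e+13)/2 = 8.3583e+12 m.
vₚ = √(GM · (2/rₚ − 1/a)) = √(8.856e+17 · (2/9.866e+11 − 1/8.3583e+12)) m/s ≈ 1300 m/s = 1.3 km/s.
vₐ = √(GM · (2/rₐ − 1/a)) = √(8.856e+17 · (2/1.573e+13 − 1/8.3583e+12)) m/s ≈ 81.52 m/s = 81.52 m/s.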